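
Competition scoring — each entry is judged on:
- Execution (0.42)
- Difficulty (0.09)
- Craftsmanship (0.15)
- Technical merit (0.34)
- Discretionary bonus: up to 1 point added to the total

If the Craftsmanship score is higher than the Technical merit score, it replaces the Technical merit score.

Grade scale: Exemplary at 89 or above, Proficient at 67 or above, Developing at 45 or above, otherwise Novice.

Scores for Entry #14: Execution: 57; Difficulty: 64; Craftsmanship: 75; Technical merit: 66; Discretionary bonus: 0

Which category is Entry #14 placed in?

Craftsmanship (75) > Technical merit (66), so Technical merit counts as 75.
Weighted total:
  Execution 57 × 0.42 = 23.94
  Difficulty 64 × 0.09 = 5.76
  Craftsmanship 75 × 0.15 = 11.25
  Technical merit 75 × 0.34 = 25.5
Sum = 66.45
Discretionary bonus: 66.45 + 0 = 66.45
66.45 is ≥ 45 and < 67 → Developing

Developing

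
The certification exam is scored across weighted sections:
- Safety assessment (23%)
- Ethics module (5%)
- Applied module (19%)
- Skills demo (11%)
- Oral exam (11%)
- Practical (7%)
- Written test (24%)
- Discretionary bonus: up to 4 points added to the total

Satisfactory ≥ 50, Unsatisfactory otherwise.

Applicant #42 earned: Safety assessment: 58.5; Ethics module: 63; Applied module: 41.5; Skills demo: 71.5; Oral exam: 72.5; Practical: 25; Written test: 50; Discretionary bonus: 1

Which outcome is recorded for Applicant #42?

Satisfactory

Weighted total:
  Safety assessment 58.5 × 0.23 = 13.455
  Ethics module 63 × 0.05 = 3.15
  Applied module 41.5 × 0.19 = 7.885
  Skills demo 71.5 × 0.11 = 7.865
  Oral exam 72.5 × 0.11 = 7.975
  Practical 25 × 0.07 = 1.75
  Written test 50 × 0.24 = 12
Sum = 54.08
Discretionary bonus: 54.08 + 1 = 55.08
55.08 ≥ 50 → Satisfactory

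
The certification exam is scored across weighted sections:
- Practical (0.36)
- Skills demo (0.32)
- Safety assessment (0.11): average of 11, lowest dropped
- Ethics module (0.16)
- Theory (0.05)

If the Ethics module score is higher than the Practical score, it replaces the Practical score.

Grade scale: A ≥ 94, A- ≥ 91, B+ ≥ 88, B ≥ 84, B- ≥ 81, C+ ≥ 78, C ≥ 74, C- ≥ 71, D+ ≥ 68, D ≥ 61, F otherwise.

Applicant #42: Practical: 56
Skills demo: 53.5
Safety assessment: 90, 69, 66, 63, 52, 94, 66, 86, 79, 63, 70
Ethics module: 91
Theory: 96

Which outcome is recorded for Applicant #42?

C

Safety assessment: drop 52 → average of remaining 10 = 746/10 = 74.6
Ethics module (91) > Practical (56), so Practical counts as 91.
Weighted total:
  Practical 91 × 0.36 = 32.76
  Skills demo 53.5 × 0.32 = 17.12
  Safety assessment 74.6 × 0.11 = 8.206
  Ethics module 91 × 0.16 = 14.56
  Theory 96 × 0.05 = 4.8
Sum = 77.446
77.446 is ≥ 74 and < 78 → C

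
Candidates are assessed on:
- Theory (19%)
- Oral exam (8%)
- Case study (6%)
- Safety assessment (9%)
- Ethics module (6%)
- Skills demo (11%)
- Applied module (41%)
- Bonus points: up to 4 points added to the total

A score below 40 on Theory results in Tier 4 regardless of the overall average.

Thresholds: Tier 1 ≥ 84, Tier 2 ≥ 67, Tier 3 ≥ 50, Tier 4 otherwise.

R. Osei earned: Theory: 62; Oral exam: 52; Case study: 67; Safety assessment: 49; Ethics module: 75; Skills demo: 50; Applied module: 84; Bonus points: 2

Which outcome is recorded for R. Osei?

Theory score 62 ≥ 40: minimum met.
Weighted total:
  Theory 62 × 0.19 = 11.78
  Oral exam 52 × 0.08 = 4.16
  Case study 67 × 0.06 = 4.02
  Safety assessment 49 × 0.09 = 4.41
  Ethics module 75 × 0.06 = 4.5
  Skills demo 50 × 0.11 = 5.5
  Applied module 84 × 0.41 = 34.44
Sum = 68.81
Bonus points: 68.81 + 2 = 70.81
70.81 is ≥ 67 and < 84 → Tier 2

Tier 2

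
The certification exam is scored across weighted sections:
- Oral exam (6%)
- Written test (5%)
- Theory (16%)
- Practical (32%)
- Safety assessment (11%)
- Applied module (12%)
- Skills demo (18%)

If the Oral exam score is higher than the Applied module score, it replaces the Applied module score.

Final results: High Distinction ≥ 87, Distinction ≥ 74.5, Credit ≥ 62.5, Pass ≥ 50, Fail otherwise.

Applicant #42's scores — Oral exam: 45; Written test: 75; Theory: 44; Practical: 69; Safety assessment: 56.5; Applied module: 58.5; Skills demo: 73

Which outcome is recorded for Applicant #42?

Pass

Oral exam (45) ≤ Applied module (58.5), so Applied module stays at 58.5.
Weighted total:
  Oral exam 45 × 0.06 = 2.7
  Written test 75 × 0.05 = 3.75
  Theory 44 × 0.16 = 7.04
  Practical 69 × 0.32 = 22.08
  Safety assessment 56.5 × 0.11 = 6.215
  Applied module 58.5 × 0.12 = 7.02
  Skills demo 73 × 0.18 = 13.14
Sum = 61.945
61.945 is ≥ 50 and < 62.5 → Pass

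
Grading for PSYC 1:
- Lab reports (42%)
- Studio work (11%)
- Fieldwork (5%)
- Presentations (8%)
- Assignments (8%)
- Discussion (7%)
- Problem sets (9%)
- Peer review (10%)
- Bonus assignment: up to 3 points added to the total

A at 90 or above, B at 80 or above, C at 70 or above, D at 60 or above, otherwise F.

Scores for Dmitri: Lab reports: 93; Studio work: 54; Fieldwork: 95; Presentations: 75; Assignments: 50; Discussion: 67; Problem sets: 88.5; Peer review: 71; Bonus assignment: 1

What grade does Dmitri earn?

B

Weighted total:
  Lab reports 93 × 0.42 = 39.06
  Studio work 54 × 0.11 = 5.94
  Fieldwork 95 × 0.05 = 4.75
  Presentations 75 × 0.08 = 6
  Assignments 50 × 0.08 = 4
  Discussion 67 × 0.07 = 4.69
  Problem sets 88.5 × 0.09 = 7.965
  Peer review 71 × 0.1 = 7.1
Sum = 79.505
Bonus assignment: 79.505 + 1 = 80.505
80.505 is ≥ 80 and < 90 → B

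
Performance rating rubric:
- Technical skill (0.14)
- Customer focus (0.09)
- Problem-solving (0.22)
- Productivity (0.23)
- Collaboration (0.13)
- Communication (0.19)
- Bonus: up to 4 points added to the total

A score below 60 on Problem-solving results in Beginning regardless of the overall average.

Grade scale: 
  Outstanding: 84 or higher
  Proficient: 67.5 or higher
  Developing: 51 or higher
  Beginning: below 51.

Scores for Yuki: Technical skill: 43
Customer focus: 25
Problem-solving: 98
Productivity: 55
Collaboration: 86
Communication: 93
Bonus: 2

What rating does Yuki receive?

Problem-solving score 98 ≥ 60: minimum met.
Weighted total:
  Technical skill 43 × 0.14 = 6.02
  Customer focus 25 × 0.09 = 2.25
  Problem-solving 98 × 0.22 = 21.56
  Productivity 55 × 0.23 = 12.65
  Collaboration 86 × 0.13 = 11.18
  Communication 93 × 0.19 = 17.67
Sum = 71.33
Bonus: 71.33 + 2 = 73.33
73.33 is ≥ 67.5 and < 84 → Proficient

Proficient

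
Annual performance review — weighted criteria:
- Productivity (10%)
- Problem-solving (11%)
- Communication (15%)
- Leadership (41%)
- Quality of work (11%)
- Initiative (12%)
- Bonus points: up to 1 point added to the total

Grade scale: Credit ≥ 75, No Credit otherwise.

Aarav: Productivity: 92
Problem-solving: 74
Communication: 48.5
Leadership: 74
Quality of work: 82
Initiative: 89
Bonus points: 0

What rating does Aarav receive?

No Credit

Weighted total:
  Productivity 92 × 0.1 = 9.2
  Problem-solving 74 × 0.11 = 8.14
  Communication 48.5 × 0.15 = 7.275
  Leadership 74 × 0.41 = 30.34
  Quality of work 82 × 0.11 = 9.02
  Initiative 89 × 0.12 = 10.68
Sum = 74.655
Bonus points: 74.655 + 0 = 74.655
74.655 < 75 → No Credit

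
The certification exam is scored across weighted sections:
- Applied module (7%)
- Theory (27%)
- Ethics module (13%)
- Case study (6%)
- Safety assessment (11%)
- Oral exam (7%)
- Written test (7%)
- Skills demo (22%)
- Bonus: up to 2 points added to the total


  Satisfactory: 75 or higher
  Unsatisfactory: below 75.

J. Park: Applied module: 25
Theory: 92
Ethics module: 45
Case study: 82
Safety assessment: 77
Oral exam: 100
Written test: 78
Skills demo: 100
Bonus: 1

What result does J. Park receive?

Satisfactory

Weighted total:
  Applied module 25 × 0.07 = 1.75
  Theory 92 × 0.27 = 24.84
  Ethics module 45 × 0.13 = 5.85
  Case study 82 × 0.06 = 4.92
  Safety assessment 77 × 0.11 = 8.47
  Oral exam 100 × 0.07 = 7
  Written test 78 × 0.07 = 5.46
  Skills demo 100 × 0.22 = 22
Sum = 80.29
Bonus: 80.29 + 1 = 81.29
81.29 ≥ 75 → Satisfactory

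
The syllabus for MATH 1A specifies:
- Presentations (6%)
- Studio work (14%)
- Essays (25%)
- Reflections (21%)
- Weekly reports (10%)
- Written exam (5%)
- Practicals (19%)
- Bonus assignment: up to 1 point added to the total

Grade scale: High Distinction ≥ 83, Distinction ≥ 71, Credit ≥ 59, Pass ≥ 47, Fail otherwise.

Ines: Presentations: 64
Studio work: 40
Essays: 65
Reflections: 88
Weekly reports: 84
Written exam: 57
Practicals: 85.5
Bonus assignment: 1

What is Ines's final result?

Weighted total:
  Presentations 64 × 0.06 = 3.84
  Studio work 40 × 0.14 = 5.6
  Essays 65 × 0.25 = 16.25
  Reflections 88 × 0.21 = 18.48
  Weekly reports 84 × 0.1 = 8.4
  Written exam 57 × 0.05 = 2.85
  Practicals 85.5 × 0.19 = 16.245
Sum = 71.665
Bonus assignment: 71.665 + 1 = 72.665
72.665 is ≥ 71 and < 83 → Distinction

Distinction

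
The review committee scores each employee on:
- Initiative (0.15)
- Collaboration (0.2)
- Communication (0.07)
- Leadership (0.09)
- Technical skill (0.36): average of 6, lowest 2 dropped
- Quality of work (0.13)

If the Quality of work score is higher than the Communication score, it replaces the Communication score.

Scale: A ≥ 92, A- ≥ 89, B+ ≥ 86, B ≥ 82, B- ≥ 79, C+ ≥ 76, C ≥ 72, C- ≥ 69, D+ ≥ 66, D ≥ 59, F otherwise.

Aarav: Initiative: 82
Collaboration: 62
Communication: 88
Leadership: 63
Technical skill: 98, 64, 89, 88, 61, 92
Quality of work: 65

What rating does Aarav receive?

Technical skill: drop 61, 64 → average of remaining 4 = 367/4 = 91.75
Quality of work (65) ≤ Communication (88), so Communication stays at 88.
Weighted total:
  Initiative 82 × 0.15 = 12.3
  Collaboration 62 × 0.2 = 12.4
  Communication 88 × 0.07 = 6.16
  Leadership 63 × 0.09 = 5.67
  Technical skill 91.75 × 0.36 = 33.03
  Quality of work 65 × 0.13 = 8.45
Sum = 78.01
78.01 is ≥ 76 and < 79 → C+

C+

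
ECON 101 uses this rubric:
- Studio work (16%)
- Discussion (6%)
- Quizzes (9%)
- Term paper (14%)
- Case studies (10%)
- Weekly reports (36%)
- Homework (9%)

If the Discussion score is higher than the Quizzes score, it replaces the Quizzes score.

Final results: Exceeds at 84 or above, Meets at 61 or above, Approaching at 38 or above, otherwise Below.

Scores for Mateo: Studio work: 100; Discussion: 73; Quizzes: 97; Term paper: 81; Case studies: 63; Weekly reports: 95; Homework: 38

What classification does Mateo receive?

Discussion (73) ≤ Quizzes (97), so Quizzes stays at 97.
Weighted total:
  Studio work 100 × 0.16 = 16
  Discussion 73 × 0.06 = 4.38
  Quizzes 97 × 0.09 = 8.73
  Term paper 81 × 0.14 = 11.34
  Case studies 63 × 0.1 = 6.3
  Weekly reports 95 × 0.36 = 34.2
  Homework 38 × 0.09 = 3.42
Sum = 84.37
84.37 ≥ 84 → Exceeds

Exceeds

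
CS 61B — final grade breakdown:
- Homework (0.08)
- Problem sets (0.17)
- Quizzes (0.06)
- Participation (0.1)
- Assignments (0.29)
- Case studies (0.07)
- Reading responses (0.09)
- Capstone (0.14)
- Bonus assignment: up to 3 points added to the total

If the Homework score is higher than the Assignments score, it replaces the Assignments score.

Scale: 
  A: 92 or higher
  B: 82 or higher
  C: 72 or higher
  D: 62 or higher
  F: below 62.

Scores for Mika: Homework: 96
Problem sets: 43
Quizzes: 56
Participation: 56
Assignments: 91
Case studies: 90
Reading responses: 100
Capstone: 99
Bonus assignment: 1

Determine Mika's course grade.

Homework (96) > Assignments (91), so Assignments counts as 96.
Weighted total:
  Homework 96 × 0.08 = 7.68
  Problem sets 43 × 0.17 = 7.31
  Quizzes 56 × 0.06 = 3.36
  Participation 56 × 0.1 = 5.6
  Assignments 96 × 0.29 = 27.84
  Case studies 90 × 0.07 = 6.3
  Reading responses 100 × 0.09 = 9
  Capstone 99 × 0.14 = 13.86
Sum = 80.95
Bonus assignment: 80.95 + 1 = 81.95
81.95 is ≥ 72 and < 82 → C

C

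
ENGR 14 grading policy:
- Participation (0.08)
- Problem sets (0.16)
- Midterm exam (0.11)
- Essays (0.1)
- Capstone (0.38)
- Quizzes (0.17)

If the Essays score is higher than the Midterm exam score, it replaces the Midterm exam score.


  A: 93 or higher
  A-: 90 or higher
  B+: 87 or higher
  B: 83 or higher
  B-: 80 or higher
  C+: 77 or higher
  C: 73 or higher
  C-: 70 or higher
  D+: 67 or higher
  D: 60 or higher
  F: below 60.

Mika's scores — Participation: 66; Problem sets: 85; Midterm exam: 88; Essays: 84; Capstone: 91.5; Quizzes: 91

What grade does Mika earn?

B+

Essays (84) ≤ Midterm exam (88), so Midterm exam stays at 88.
Weighted total:
  Participation 66 × 0.08 = 5.28
  Problem sets 85 × 0.16 = 13.6
  Midterm exam 88 × 0.11 = 9.68
  Essays 84 × 0.1 = 8.4
  Capstone 91.5 × 0.38 = 34.77
  Quizzes 91 × 0.17 = 15.47
Sum = 87.2
87.2 is ≥ 87 and < 90 → B+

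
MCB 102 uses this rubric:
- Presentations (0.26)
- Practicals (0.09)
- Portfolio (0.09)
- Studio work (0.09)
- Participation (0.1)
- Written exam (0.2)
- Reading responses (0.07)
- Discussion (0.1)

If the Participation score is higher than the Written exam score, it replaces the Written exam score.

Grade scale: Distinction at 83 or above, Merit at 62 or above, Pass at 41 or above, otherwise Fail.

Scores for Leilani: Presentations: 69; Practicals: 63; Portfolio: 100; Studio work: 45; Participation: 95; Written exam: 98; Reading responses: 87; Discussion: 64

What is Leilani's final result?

Participation (95) ≤ Written exam (98), so Written exam stays at 98.
Weighted total:
  Presentations 69 × 0.26 = 17.94
  Practicals 63 × 0.09 = 5.67
  Portfolio 100 × 0.09 = 9
  Studio work 45 × 0.09 = 4.05
  Participation 95 × 0.1 = 9.5
  Written exam 98 × 0.2 = 19.6
  Reading responses 87 × 0.07 = 6.09
  Discussion 64 × 0.1 = 6.4
Sum = 78.25
78.25 is ≥ 62 and < 83 → Merit

Merit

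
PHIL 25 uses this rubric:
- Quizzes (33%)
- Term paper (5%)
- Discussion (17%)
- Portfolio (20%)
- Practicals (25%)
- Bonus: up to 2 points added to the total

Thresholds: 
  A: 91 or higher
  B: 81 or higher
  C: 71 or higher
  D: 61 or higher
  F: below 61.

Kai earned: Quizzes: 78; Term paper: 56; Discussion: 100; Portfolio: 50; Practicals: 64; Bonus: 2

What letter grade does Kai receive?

C

Weighted total:
  Quizzes 78 × 0.33 = 25.74
  Term paper 56 × 0.05 = 2.8
  Discussion 100 × 0.17 = 17
  Portfolio 50 × 0.2 = 10
  Practicals 64 × 0.25 = 16
Sum = 71.54
Bonus: 71.54 + 2 = 73.54
73.54 is ≥ 71 and < 81 → C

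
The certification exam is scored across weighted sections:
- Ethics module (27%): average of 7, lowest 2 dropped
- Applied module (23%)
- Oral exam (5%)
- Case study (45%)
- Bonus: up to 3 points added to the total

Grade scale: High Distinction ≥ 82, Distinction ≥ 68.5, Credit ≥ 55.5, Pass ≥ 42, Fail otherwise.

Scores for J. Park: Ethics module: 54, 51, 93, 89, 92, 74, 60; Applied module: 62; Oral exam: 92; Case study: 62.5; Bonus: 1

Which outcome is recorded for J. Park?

Distinction

Ethics module: drop 51, 54 → average of remaining 5 = 408/5 = 81.6
Weighted total:
  Ethics module 81.6 × 0.27 = 22.032
  Applied module 62 × 0.23 = 14.26
  Oral exam 92 × 0.05 = 4.6
  Case study 62.5 × 0.45 = 28.125
Sum = 69.017
Bonus: 69.017 + 1 = 70.017
70.017 is ≥ 68.5 and < 82 → Distinction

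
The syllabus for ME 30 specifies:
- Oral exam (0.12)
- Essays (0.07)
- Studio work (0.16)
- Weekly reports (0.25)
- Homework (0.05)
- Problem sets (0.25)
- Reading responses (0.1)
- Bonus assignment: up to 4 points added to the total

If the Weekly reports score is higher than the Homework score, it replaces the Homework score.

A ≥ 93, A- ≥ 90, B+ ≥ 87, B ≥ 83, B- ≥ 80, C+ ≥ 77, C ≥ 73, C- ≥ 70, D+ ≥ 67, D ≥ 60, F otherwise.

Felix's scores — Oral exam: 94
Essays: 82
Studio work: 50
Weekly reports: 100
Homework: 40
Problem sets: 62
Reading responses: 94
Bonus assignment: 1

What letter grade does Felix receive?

B-

Weekly reports (100) > Homework (40), so Homework counts as 100.
Weighted total:
  Oral exam 94 × 0.12 = 11.28
  Essays 82 × 0.07 = 5.74
  Studio work 50 × 0.16 = 8
  Weekly reports 100 × 0.25 = 25
  Homework 100 × 0.05 = 5
  Problem sets 62 × 0.25 = 15.5
  Reading responses 94 × 0.1 = 9.4
Sum = 79.92
Bonus assignment: 79.92 + 1 = 80.92
80.92 is ≥ 80 and < 83 → B-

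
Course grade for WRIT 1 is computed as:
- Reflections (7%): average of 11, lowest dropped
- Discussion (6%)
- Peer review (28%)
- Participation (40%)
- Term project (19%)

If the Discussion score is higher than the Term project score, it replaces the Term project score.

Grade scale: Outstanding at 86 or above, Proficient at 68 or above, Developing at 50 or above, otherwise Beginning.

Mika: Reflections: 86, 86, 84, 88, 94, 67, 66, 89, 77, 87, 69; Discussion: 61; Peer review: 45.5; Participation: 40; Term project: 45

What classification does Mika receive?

Beginning

Reflections: drop 66 → average of remaining 10 = 827/10 = 82.7
Discussion (61) > Term project (45), so Term project counts as 61.
Weighted total:
  Reflections 82.7 × 0.07 = 5.789
  Discussion 61 × 0.06 = 3.66
  Peer review 45.5 × 0.28 = 12.74
  Participation 40 × 0.4 = 16
  Term project 61 × 0.19 = 11.59
Sum = 49.779
49.779 < 50 → Beginning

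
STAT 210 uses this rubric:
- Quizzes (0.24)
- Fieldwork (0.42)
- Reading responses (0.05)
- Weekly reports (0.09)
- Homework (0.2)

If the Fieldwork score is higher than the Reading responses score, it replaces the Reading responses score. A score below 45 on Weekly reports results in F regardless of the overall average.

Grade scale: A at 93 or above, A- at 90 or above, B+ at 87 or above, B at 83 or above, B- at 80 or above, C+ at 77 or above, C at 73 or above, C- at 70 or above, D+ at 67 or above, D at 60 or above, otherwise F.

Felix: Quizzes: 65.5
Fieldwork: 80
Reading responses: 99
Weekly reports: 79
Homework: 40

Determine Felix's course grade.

Fieldwork (80) ≤ Reading responses (99), so Reading responses stays at 99.
Weekly reports score 79 ≥ 45: minimum met.
Weighted total:
  Quizzes 65.5 × 0.24 = 15.72
  Fieldwork 80 × 0.42 = 33.6
  Reading responses 99 × 0.05 = 4.95
  Weekly reports 79 × 0.09 = 7.11
  Homework 40 × 0.2 = 8
Sum = 69.38
69.38 is ≥ 67 and < 70 → D+

D+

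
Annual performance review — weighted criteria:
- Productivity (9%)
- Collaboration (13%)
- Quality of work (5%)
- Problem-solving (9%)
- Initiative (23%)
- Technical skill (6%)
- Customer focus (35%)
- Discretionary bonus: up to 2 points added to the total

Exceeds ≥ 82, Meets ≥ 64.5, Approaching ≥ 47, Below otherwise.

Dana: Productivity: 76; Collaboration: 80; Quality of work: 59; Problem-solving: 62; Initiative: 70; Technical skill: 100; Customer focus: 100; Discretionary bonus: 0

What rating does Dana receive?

Weighted total:
  Productivity 76 × 0.09 = 6.84
  Collaboration 80 × 0.13 = 10.4
  Quality of work 59 × 0.05 = 2.95
  Problem-solving 62 × 0.09 = 5.58
  Initiative 70 × 0.23 = 16.1
  Technical skill 100 × 0.06 = 6
  Customer focus 100 × 0.35 = 35
Sum = 82.87
Discretionary bonus: 82.87 + 0 = 82.87
82.87 ≥ 82 → Exceeds

Exceeds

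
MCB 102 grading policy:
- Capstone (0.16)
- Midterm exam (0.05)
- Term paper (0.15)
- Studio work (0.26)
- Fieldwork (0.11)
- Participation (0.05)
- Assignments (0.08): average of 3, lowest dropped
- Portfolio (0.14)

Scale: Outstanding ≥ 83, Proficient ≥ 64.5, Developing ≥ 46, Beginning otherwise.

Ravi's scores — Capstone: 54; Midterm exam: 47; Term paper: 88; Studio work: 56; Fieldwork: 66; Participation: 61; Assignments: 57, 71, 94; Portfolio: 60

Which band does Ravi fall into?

Assignments: drop 57 → average of remaining 2 = 165/2 = 82.5
Weighted total:
  Capstone 54 × 0.16 = 8.64
  Midterm exam 47 × 0.05 = 2.35
  Term paper 88 × 0.15 = 13.2
  Studio work 56 × 0.26 = 14.56
  Fieldwork 66 × 0.11 = 7.26
  Participation 61 × 0.05 = 3.05
  Assignments 82.5 × 0.08 = 6.6
  Portfolio 60 × 0.14 = 8.4
Sum = 64.06
64.06 is ≥ 46 and < 64.5 → Developing

Developing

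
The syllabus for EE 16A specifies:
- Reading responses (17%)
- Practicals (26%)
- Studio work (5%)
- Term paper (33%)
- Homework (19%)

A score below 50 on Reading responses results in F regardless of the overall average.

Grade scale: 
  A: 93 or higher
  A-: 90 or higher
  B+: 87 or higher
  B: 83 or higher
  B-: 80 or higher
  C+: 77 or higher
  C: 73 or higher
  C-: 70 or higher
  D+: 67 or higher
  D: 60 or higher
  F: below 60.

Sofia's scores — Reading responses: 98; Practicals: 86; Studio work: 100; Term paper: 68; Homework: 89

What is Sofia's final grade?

B

Reading responses score 98 ≥ 50: minimum met.
Weighted total:
  Reading responses 98 × 0.17 = 16.66
  Practicals 86 × 0.26 = 22.36
  Studio work 100 × 0.05 = 5
  Term paper 68 × 0.33 = 22.44
  Homework 89 × 0.19 = 16.91
Sum = 83.37
83.37 is ≥ 83 and < 87 → B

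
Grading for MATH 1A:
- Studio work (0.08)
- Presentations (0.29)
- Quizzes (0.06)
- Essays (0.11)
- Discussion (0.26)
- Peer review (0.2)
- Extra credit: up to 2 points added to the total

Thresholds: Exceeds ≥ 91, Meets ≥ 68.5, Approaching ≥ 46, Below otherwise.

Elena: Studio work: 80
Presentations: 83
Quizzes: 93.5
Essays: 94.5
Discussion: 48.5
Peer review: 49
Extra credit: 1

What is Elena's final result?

Weighted total:
  Studio work 80 × 0.08 = 6.4
  Presentations 83 × 0.29 = 24.07
  Quizzes 93.5 × 0.06 = 5.61
  Essays 94.5 × 0.11 = 10.395
  Discussion 48.5 × 0.26 = 12.61
  Peer review 49 × 0.2 = 9.8
Sum = 68.885
Extra credit: 68.885 + 1 = 69.885
69.885 is ≥ 68.5 and < 91 → Meets

Meets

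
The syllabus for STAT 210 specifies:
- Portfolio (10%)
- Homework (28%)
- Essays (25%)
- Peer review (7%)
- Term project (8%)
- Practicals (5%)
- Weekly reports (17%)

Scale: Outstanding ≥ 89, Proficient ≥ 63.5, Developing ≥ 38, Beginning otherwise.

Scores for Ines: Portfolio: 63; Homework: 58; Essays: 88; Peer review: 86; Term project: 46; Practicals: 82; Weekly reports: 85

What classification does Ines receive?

Proficient

Weighted total:
  Portfolio 63 × 0.1 = 6.3
  Homework 58 × 0.28 = 16.24
  Essays 88 × 0.25 = 22
  Peer review 86 × 0.07 = 6.02
  Term project 46 × 0.08 = 3.68
  Practicals 82 × 0.05 = 4.1
  Weekly reports 85 × 0.17 = 14.45
Sum = 72.79
72.79 is ≥ 63.5 and < 89 → Proficient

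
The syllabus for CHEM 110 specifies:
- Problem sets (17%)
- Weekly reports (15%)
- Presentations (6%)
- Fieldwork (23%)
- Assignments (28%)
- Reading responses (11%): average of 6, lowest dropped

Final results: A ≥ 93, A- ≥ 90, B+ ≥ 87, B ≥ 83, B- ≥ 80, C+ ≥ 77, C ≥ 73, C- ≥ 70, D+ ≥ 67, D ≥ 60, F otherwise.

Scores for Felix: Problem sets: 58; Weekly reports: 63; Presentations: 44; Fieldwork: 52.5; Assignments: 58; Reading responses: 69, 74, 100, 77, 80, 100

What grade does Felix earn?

F

Reading responses: drop 69 → average of remaining 5 = 431/5 = 86.2
Weighted total:
  Problem sets 58 × 0.17 = 9.86
  Weekly reports 63 × 0.15 = 9.45
  Presentations 44 × 0.06 = 2.64
  Fieldwork 52.5 × 0.23 = 12.075
  Assignments 58 × 0.28 = 16.24
  Reading responses 86.2 × 0.11 = 9.482
Sum = 59.747
59.747 < 60 → F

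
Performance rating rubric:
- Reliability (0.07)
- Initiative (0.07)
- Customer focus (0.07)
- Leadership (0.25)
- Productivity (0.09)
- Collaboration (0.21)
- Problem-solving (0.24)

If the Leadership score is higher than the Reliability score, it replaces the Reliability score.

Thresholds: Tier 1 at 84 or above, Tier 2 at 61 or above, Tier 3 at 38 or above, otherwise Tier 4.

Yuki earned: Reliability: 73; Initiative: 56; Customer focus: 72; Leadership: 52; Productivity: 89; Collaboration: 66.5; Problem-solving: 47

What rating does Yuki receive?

Tier 3

Leadership (52) ≤ Reliability (73), so Reliability stays at 73.
Weighted total:
  Reliability 73 × 0.07 = 5.11
  Initiative 56 × 0.07 = 3.92
  Customer focus 72 × 0.07 = 5.04
  Leadership 52 × 0.25 = 13
  Productivity 89 × 0.09 = 8.01
  Collaboration 66.5 × 0.21 = 13.965
  Problem-solving 47 × 0.24 = 11.28
Sum = 60.325
60.325 is ≥ 38 and < 61 → Tier 3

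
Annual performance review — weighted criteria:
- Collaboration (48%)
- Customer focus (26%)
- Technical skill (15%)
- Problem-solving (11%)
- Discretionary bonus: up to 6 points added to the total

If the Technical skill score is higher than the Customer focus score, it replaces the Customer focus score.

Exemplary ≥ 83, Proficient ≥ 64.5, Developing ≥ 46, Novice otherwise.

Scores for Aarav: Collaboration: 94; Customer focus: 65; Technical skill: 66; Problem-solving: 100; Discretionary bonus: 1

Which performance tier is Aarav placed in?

Technical skill (66) > Customer focus (65), so Customer focus counts as 66.
Weighted total:
  Collaboration 94 × 0.48 = 45.12
  Customer focus 66 × 0.26 = 17.16
  Technical skill 66 × 0.15 = 9.9
  Problem-solving 100 × 0.11 = 11
Sum = 83.18
Discretionary bonus: 83.18 + 1 = 84.18
84.18 ≥ 83 → Exemplary

Exemplary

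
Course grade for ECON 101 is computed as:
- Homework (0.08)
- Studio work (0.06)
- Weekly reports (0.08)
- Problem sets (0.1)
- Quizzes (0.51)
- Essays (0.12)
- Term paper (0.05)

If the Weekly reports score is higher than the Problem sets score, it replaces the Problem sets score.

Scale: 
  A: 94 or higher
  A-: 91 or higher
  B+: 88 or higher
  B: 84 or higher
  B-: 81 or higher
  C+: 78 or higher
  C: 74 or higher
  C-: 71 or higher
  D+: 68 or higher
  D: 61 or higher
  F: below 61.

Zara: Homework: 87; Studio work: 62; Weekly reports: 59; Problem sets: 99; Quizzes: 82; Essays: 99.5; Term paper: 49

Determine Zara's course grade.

B-

Weekly reports (59) ≤ Problem sets (99), so Problem sets stays at 99.
Weighted total:
  Homework 87 × 0.08 = 6.96
  Studio work 62 × 0.06 = 3.72
  Weekly reports 59 × 0.08 = 4.72
  Problem sets 99 × 0.1 = 9.9
  Quizzes 82 × 0.51 = 41.82
  Essays 99.5 × 0.12 = 11.94
  Term paper 49 × 0.05 = 2.45
Sum = 81.51
81.51 is ≥ 81 and < 84 → B-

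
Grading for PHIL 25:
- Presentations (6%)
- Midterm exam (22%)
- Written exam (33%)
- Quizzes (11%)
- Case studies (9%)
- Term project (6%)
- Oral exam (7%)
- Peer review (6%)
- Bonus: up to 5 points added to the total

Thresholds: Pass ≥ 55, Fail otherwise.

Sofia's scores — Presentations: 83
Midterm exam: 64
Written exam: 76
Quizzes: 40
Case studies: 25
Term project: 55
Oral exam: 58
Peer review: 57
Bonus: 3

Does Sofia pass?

Pass

Weighted total:
  Presentations 83 × 0.06 = 4.98
  Midterm exam 64 × 0.22 = 14.08
  Written exam 76 × 0.33 = 25.08
  Quizzes 40 × 0.11 = 4.4
  Case studies 25 × 0.09 = 2.25
  Term project 55 × 0.06 = 3.3
  Oral exam 58 × 0.07 = 4.06
  Peer review 57 × 0.06 = 3.42
Sum = 61.57
Bonus: 61.57 + 3 = 64.57
64.57 ≥ 55 → Pass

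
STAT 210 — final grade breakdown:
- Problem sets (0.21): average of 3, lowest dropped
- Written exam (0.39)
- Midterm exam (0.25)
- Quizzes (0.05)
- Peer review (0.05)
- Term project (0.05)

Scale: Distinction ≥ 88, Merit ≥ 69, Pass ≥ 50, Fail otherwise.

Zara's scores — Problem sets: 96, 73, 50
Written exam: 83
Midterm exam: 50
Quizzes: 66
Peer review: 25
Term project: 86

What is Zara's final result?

Merit

Problem sets: drop 50 → average of remaining 2 = 169/2 = 84.5
Weighted total:
  Problem sets 84.5 × 0.21 = 17.745
  Written exam 83 × 0.39 = 32.37
  Midterm exam 50 × 0.25 = 12.5
  Quizzes 66 × 0.05 = 3.3
  Peer review 25 × 0.05 = 1.25
  Term project 86 × 0.05 = 4.3
Sum = 71.465
71.465 is ≥ 69 and < 88 → Merit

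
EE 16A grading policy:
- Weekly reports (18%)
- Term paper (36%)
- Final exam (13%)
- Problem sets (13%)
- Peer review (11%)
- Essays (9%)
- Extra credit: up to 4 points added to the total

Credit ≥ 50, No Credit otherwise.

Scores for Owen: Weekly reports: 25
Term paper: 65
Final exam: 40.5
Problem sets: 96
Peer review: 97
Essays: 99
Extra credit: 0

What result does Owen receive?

Credit

Weighted total:
  Weekly reports 25 × 0.18 = 4.5
  Term paper 65 × 0.36 = 23.4
  Final exam 40.5 × 0.13 = 5.265
  Problem sets 96 × 0.13 = 12.48
  Peer review 97 × 0.11 = 10.67
  Essays 99 × 0.09 = 8.91
Sum = 65.225
Extra credit: 65.225 + 0 = 65.225
65.225 ≥ 50 → Credit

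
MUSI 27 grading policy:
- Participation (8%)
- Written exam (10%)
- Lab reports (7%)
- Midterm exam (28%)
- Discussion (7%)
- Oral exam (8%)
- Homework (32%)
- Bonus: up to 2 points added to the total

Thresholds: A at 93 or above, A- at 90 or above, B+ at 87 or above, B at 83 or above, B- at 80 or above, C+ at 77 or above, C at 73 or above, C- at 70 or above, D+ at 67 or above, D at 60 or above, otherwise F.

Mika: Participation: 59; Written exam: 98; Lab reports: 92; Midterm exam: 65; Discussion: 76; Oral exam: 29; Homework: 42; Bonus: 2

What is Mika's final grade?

D

Weighted total:
  Participation 59 × 0.08 = 4.72
  Written exam 98 × 0.1 = 9.8
  Lab reports 92 × 0.07 = 6.44
  Midterm exam 65 × 0.28 = 18.2
  Discussion 76 × 0.07 = 5.32
  Oral exam 29 × 0.08 = 2.32
  Homework 42 × 0.32 = 13.44
Sum = 60.24
Bonus: 60.24 + 2 = 62.24
62.24 is ≥ 60 and < 67 → D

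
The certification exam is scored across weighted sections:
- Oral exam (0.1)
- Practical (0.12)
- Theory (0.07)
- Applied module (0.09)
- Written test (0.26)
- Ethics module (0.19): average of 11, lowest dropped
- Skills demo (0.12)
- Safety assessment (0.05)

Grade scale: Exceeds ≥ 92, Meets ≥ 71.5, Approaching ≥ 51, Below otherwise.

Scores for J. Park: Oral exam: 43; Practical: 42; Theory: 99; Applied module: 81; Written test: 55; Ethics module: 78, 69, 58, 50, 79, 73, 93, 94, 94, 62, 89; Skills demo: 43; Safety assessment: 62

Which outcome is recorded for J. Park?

Approaching

Ethics module: drop 50 → average of remaining 10 = 789/10 = 78.9
Weighted total:
  Oral exam 43 × 0.1 = 4.3
  Practical 42 × 0.12 = 5.04
  Theory 99 × 0.07 = 6.93
  Applied module 81 × 0.09 = 7.29
  Written test 55 × 0.26 = 14.3
  Ethics module 78.9 × 0.19 = 14.991
  Skills demo 43 × 0.12 = 5.16
  Safety assessment 62 × 0.05 = 3.1
Sum = 61.111
61.111 is ≥ 51 and < 71.5 → Approaching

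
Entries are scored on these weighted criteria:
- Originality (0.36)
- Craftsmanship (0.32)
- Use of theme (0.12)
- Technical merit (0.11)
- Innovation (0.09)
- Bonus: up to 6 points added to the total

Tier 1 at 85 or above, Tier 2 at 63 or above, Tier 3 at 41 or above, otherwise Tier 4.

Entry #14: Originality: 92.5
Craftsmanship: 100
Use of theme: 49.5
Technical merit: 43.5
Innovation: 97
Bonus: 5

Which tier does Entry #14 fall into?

Weighted total:
  Originality 92.5 × 0.36 = 33.3
  Craftsmanship 100 × 0.32 = 32
  Use of theme 49.5 × 0.12 = 5.94
  Technical merit 43.5 × 0.11 = 4.785
  Innovation 97 × 0.09 = 8.73
Sum = 84.755
Bonus: 84.755 + 5 = 89.755
89.755 ≥ 85 → Tier 1

Tier 1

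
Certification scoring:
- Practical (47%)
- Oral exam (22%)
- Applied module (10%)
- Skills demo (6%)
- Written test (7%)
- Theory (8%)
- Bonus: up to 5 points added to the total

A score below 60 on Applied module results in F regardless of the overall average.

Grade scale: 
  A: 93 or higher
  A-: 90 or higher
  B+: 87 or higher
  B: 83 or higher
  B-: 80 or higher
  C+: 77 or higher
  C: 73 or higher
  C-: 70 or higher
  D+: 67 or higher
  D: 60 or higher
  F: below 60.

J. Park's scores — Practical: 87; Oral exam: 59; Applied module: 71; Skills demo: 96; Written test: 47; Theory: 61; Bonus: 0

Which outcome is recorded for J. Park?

C

Applied module score 71 ≥ 60: minimum met.
Weighted total:
  Practical 87 × 0.47 = 40.89
  Oral exam 59 × 0.22 = 12.98
  Applied module 71 × 0.1 = 7.1
  Skills demo 96 × 0.06 = 5.76
  Written test 47 × 0.07 = 3.29
  Theory 61 × 0.08 = 4.88
Sum = 74.9
Bonus: 74.9 + 0 = 74.9
74.9 is ≥ 73 and < 77 → C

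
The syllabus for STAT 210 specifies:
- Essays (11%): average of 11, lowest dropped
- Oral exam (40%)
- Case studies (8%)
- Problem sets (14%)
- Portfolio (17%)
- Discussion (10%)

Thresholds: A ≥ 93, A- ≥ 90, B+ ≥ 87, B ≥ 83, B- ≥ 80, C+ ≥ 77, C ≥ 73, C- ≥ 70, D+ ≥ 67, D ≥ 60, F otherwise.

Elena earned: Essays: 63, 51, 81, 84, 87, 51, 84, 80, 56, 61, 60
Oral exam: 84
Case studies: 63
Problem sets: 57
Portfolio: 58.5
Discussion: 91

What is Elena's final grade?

Essays: drop 51 → average of remaining 10 = 707/10 = 70.7
Weighted total:
  Essays 70.7 × 0.11 = 7.777
  Oral exam 84 × 0.4 = 33.6
  Case studies 63 × 0.08 = 5.04
  Problem sets 57 × 0.14 = 7.98
  Portfolio 58.5 × 0.17 = 9.945
  Discussion 91 × 0.1 = 9.1
Sum = 73.442
73.442 is ≥ 73 and < 77 → C

C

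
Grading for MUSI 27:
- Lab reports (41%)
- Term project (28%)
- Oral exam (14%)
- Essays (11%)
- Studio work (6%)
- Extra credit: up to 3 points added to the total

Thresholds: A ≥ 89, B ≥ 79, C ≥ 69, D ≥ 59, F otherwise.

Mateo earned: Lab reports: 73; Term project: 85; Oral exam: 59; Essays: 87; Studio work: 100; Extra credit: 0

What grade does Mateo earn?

C

Weighted total:
  Lab reports 73 × 0.41 = 29.93
  Term project 85 × 0.28 = 23.8
  Oral exam 59 × 0.14 = 8.26
  Essays 87 × 0.11 = 9.57
  Studio work 100 × 0.06 = 6
Sum = 77.56
Extra credit: 77.56 + 0 = 77.56
77.56 is ≥ 69 and < 79 → C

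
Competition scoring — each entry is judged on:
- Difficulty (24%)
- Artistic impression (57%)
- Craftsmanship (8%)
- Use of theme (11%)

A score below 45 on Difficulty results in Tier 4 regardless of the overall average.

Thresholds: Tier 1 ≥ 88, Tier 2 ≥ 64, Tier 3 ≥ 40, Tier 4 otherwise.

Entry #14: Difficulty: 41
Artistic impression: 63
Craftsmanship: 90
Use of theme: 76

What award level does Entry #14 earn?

Tier 4

Difficulty score 41 < 45: minimum not met.
Weighted total:
  Difficulty 41 × 0.24 = 9.84
  Artistic impression 63 × 0.57 = 35.91
  Craftsmanship 90 × 0.08 = 7.2
  Use of theme 76 × 0.11 = 8.36
Sum = 61.31
Because the Difficulty minimum was not met, the result is Tier 4.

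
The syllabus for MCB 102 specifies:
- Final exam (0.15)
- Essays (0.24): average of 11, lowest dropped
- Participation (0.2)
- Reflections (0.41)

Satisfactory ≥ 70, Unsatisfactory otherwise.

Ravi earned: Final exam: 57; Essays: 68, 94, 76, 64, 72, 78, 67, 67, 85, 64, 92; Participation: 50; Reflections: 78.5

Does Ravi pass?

Essays: drop 64 → average of remaining 10 = 763/10 = 76.3
Weighted total:
  Final exam 57 × 0.15 = 8.55
  Essays 76.3 × 0.24 = 18.312
  Participation 50 × 0.2 = 10
  Reflections 78.5 × 0.41 = 32.185
Sum = 69.047
69.047 < 70 → Unsatisfactory

Unsatisfactory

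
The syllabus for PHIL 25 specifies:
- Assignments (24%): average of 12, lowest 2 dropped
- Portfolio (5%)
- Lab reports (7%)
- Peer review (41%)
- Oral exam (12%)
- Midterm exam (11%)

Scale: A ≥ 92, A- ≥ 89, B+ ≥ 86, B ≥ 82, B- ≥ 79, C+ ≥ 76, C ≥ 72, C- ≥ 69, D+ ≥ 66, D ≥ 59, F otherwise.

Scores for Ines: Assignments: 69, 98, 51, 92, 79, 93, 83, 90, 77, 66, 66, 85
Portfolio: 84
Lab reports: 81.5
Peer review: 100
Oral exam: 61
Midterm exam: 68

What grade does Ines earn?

B

Assignments: drop 51, 66 → average of remaining 10 = 832/10 = 83.2
Weighted total:
  Assignments 83.2 × 0.24 = 19.968
  Portfolio 84 × 0.05 = 4.2
  Lab reports 81.5 × 0.07 = 5.705
  Peer review 100 × 0.41 = 41
  Oral exam 61 × 0.12 = 7.32
  Midterm exam 68 × 0.11 = 7.48
Sum = 85.673
85.673 is ≥ 82 and < 86 → B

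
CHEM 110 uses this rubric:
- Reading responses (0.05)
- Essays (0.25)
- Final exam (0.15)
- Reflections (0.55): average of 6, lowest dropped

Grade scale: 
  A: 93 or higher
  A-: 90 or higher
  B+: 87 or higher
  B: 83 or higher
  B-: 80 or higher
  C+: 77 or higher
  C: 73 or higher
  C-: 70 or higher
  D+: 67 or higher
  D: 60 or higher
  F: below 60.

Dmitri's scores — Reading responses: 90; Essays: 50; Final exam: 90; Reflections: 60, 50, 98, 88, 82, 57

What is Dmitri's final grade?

Reflections: drop 50 → average of remaining 5 = 385/5 = 77
Weighted total:
  Reading responses 90 × 0.05 = 4.5
  Essays 50 × 0.25 = 12.5
  Final exam 90 × 0.15 = 13.5
  Reflections 77 × 0.55 = 42.35
Sum = 72.85
72.85 is ≥ 70 and < 73 → C-

C-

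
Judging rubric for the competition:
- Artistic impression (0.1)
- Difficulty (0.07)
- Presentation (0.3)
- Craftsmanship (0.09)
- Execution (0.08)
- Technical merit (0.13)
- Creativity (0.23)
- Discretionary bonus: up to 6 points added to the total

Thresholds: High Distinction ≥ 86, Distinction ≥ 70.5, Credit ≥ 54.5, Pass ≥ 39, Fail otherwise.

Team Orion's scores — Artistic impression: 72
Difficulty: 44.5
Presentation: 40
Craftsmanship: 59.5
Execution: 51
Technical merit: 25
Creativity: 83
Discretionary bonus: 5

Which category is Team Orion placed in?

Credit

Weighted total:
  Artistic impression 72 × 0.1 = 7.2
  Difficulty 44.5 × 0.07 = 3.115
  Presentation 40 × 0.3 = 12
  Craftsmanship 59.5 × 0.09 = 5.355
  Execution 51 × 0.08 = 4.08
  Technical merit 25 × 0.13 = 3.25
  Creativity 83 × 0.23 = 19.09
Sum = 54.09
Discretionary bonus: 54.09 + 5 = 59.09
59.09 is ≥ 54.5 and < 70.5 → Credit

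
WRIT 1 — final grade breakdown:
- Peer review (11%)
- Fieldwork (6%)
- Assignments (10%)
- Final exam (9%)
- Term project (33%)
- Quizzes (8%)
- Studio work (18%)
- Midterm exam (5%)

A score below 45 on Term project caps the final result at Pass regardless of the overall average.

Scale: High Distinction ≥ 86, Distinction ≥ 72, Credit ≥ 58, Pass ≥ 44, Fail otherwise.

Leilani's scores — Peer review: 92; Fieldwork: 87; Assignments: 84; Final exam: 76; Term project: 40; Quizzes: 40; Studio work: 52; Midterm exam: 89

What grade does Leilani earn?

Pass

Term project score 40 < 45: minimum not met.
Weighted total:
  Peer review 92 × 0.11 = 10.12
  Fieldwork 87 × 0.06 = 5.22
  Assignments 84 × 0.1 = 8.4
  Final exam 76 × 0.09 = 6.84
  Term project 40 × 0.33 = 13.2
  Quizzes 40 × 0.08 = 3.2
  Studio work 52 × 0.18 = 9.36
  Midterm exam 89 × 0.05 = 4.45
Sum = 60.79
60.79 would be Credit; cap at Pass applies → Pass.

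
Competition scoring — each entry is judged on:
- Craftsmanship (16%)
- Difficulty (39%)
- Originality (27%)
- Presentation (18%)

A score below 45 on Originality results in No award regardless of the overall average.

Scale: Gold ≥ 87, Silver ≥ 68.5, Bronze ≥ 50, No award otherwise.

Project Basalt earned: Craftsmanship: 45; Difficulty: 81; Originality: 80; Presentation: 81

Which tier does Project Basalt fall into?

Originality score 80 ≥ 45: minimum met.
Weighted total:
  Craftsmanship 45 × 0.16 = 7.2
  Difficulty 81 × 0.39 = 31.59
  Originality 80 × 0.27 = 21.6
  Presentation 81 × 0.18 = 14.58
Sum = 74.97
74.97 is ≥ 68.5 and < 87 → Silver

Silver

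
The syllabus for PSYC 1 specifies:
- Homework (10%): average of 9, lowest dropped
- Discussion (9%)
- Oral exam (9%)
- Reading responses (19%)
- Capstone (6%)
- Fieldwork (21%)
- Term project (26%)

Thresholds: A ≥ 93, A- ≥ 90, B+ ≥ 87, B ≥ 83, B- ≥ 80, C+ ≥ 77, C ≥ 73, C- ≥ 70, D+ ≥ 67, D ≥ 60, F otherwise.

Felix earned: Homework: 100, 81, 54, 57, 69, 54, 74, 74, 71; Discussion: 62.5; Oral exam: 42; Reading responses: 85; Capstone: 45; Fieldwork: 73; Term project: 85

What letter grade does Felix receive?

C-

Homework: drop 54 → average of remaining 8 = 580/8 = 72.5
Weighted total:
  Homework 72.5 × 0.1 = 7.25
  Discussion 62.5 × 0.09 = 5.625
  Oral exam 42 × 0.09 = 3.78
  Reading responses 85 × 0.19 = 16.15
  Capstone 45 × 0.06 = 2.7
  Fieldwork 73 × 0.21 = 15.33
  Term project 85 × 0.26 = 22.1
Sum = 72.935
72.935 is ≥ 70 and < 73 → C-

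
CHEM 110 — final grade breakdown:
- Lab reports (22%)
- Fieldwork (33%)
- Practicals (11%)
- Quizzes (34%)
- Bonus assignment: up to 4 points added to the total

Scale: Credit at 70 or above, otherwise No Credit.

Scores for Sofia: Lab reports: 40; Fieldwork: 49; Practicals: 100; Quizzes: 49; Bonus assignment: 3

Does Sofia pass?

Weighted total:
  Lab reports 40 × 0.22 = 8.8
  Fieldwork 49 × 0.33 = 16.17
  Practicals 100 × 0.11 = 11
  Quizzes 49 × 0.34 = 16.66
Sum = 52.63
Bonus assignment: 52.63 + 3 = 55.63
55.63 < 70 → No Credit

No Credit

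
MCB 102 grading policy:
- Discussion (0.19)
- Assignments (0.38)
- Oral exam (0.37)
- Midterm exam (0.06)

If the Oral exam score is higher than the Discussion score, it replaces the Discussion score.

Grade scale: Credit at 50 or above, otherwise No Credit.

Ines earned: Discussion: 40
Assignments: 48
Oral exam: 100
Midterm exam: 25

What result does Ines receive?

Credit

Oral exam (100) > Discussion (40), so Discussion counts as 100.
Weighted total:
  Discussion 100 × 0.19 = 19
  Assignments 48 × 0.38 = 18.24
  Oral exam 100 × 0.37 = 37
  Midterm exam 25 × 0.06 = 1.5
Sum = 75.74
75.74 ≥ 50 → Credit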